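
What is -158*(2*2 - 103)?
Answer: 15642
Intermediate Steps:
-158*(2*2 - 103) = -158*(4 - 103) = -158*(-99) = 15642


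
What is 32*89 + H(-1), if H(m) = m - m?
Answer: 2848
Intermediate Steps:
H(m) = 0
32*89 + H(-1) = 32*89 + 0 = 2848 + 0 = 2848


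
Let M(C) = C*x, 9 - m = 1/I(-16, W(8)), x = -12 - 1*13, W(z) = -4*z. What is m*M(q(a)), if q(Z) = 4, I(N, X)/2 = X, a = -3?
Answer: -14425/16 ≈ -901.56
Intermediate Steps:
I(N, X) = 2*X
x = -25 (x = -12 - 13 = -25)
m = 577/64 (m = 9 - 1/(2*(-4*8)) = 9 - 1/(2*(-32)) = 9 - 1/(-64) = 9 - 1*(-1/64) = 9 + 1/64 = 577/64 ≈ 9.0156)
M(C) = -25*C (M(C) = C*(-25) = -25*C)
m*M(q(a)) = 577*(-25*4)/64 = (577/64)*(-100) = -14425/16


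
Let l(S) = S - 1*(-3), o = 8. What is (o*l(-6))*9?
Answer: -216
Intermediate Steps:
l(S) = 3 + S (l(S) = S + 3 = 3 + S)
(o*l(-6))*9 = (8*(3 - 6))*9 = (8*(-3))*9 = -24*9 = -216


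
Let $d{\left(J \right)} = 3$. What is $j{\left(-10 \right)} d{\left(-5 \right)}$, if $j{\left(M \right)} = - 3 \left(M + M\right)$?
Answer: $180$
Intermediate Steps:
$j{\left(M \right)} = - 6 M$ ($j{\left(M \right)} = - 3 \cdot 2 M = - 6 M$)
$j{\left(-10 \right)} d{\left(-5 \right)} = \left(-6\right) \left(-10\right) 3 = 60 \cdot 3 = 180$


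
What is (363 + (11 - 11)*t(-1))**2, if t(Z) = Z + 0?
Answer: 131769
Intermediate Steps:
t(Z) = Z
(363 + (11 - 11)*t(-1))**2 = (363 + (11 - 11)*(-1))**2 = (363 + 0*(-1))**2 = (363 + 0)**2 = 363**2 = 131769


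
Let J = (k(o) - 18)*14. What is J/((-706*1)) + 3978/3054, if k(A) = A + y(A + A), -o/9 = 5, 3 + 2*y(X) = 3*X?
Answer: 1889715/359354 ≈ 5.2586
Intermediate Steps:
y(X) = -3/2 + 3*X/2 (y(X) = -3/2 + (3*X)/2 = -3/2 + 3*X/2)
o = -45 (o = -9*5 = -45)
k(A) = -3/2 + 4*A (k(A) = A + (-3/2 + 3*(A + A)/2) = A + (-3/2 + 3*(2*A)/2) = A + (-3/2 + 3*A) = -3/2 + 4*A)
J = -2793 (J = ((-3/2 + 4*(-45)) - 18)*14 = ((-3/2 - 180) - 18)*14 = (-363/2 - 18)*14 = -399/2*14 = -2793)
J/((-706*1)) + 3978/3054 = -2793/((-706*1)) + 3978/3054 = -2793/(-706) + 3978*(1/3054) = -2793*(-1/706) + 663/509 = 2793/706 + 663/509 = 1889715/359354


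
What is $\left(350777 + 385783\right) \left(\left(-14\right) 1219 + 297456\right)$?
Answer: $206524058400$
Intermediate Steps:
$\left(350777 + 385783\right) \left(\left(-14\right) 1219 + 297456\right) = 736560 \left(-17066 + 297456\right) = 736560 \cdot 280390 = 206524058400$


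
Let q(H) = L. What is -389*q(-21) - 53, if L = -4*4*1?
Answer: 6171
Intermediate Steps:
L = -16 (L = -16*1 = -16)
q(H) = -16
-389*q(-21) - 53 = -389*(-16) - 53 = 6224 - 53 = 6171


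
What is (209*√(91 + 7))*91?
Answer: 133133*√2 ≈ 1.8828e+5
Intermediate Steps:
(209*√(91 + 7))*91 = (209*√98)*91 = (209*(7*√2))*91 = (1463*√2)*91 = 133133*√2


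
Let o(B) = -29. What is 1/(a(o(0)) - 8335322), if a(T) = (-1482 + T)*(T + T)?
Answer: -1/8247684 ≈ -1.2125e-7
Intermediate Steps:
a(T) = 2*T*(-1482 + T) (a(T) = (-1482 + T)*(2*T) = 2*T*(-1482 + T))
1/(a(o(0)) - 8335322) = 1/(2*(-29)*(-1482 - 29) - 8335322) = 1/(2*(-29)*(-1511) - 8335322) = 1/(87638 - 8335322) = 1/(-8247684) = -1/8247684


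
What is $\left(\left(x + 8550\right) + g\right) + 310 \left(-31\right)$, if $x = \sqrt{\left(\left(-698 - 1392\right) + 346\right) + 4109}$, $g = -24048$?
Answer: $-25108 + \sqrt{2365} \approx -25059.0$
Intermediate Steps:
$x = \sqrt{2365}$ ($x = \sqrt{\left(-2090 + 346\right) + 4109} = \sqrt{-1744 + 4109} = \sqrt{2365} \approx 48.631$)
$\left(\left(x + 8550\right) + g\right) + 310 \left(-31\right) = \left(\left(\sqrt{2365} + 8550\right) - 24048\right) + 310 \left(-31\right) = \left(\left(8550 + \sqrt{2365}\right) - 24048\right) - 9610 = \left(-15498 + \sqrt{2365}\right) - 9610 = -25108 + \sqrt{2365}$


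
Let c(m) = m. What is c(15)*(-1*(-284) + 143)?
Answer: 6405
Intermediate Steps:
c(15)*(-1*(-284) + 143) = 15*(-1*(-284) + 143) = 15*(284 + 143) = 15*427 = 6405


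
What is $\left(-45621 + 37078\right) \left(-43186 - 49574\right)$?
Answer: $792448680$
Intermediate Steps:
$\left(-45621 + 37078\right) \left(-43186 - 49574\right) = \left(-8543\right) \left(-92760\right) = 792448680$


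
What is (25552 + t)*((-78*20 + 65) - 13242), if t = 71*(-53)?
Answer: -321104493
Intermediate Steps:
t = -3763
(25552 + t)*((-78*20 + 65) - 13242) = (25552 - 3763)*((-78*20 + 65) - 13242) = 21789*((-1560 + 65) - 13242) = 21789*(-1495 - 13242) = 21789*(-14737) = -321104493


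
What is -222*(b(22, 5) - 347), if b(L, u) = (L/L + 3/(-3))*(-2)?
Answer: 77034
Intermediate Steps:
b(L, u) = 0 (b(L, u) = (1 + 3*(-⅓))*(-2) = (1 - 1)*(-2) = 0*(-2) = 0)
-222*(b(22, 5) - 347) = -222*(0 - 347) = -222*(-347) = 77034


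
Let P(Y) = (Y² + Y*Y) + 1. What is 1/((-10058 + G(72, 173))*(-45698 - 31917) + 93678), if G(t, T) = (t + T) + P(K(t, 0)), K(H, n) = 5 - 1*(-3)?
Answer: 1/751717338 ≈ 1.3303e-9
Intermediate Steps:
K(H, n) = 8 (K(H, n) = 5 + 3 = 8)
P(Y) = 1 + 2*Y² (P(Y) = (Y² + Y²) + 1 = 2*Y² + 1 = 1 + 2*Y²)
G(t, T) = 129 + T + t (G(t, T) = (t + T) + (1 + 2*8²) = (T + t) + (1 + 2*64) = (T + t) + (1 + 128) = (T + t) + 129 = 129 + T + t)
1/((-10058 + G(72, 173))*(-45698 - 31917) + 93678) = 1/((-10058 + (129 + 173 + 72))*(-45698 - 31917) + 93678) = 1/((-10058 + 374)*(-77615) + 93678) = 1/(-9684*(-77615) + 93678) = 1/(751623660 + 93678) = 1/751717338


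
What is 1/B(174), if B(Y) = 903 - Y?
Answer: 1/729 ≈ 0.0013717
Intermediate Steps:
1/B(174) = 1/(903 - 1*174) = 1/(903 - 174) = 1/729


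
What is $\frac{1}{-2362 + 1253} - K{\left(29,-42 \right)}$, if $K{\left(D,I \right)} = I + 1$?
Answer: $\frac{45468}{1109} \approx 40.999$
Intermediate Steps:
$K{\left(D,I \right)} = 1 + I$
$\frac{1}{-2362 + 1253} - K{\left(29,-42 \right)} = \frac{1}{-2362 + 1253} - \left(1 - 42\right) = \frac{1}{-1109} - -41 = - \frac{1}{1109} + 41 = \frac{45468}{1109}$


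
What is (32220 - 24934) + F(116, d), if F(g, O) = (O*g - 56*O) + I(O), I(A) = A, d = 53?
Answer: 10519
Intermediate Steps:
F(g, O) = -55*O + O*g (F(g, O) = (O*g - 56*O) + O = (-56*O + O*g) + O = -55*O + O*g)
(32220 - 24934) + F(116, d) = (32220 - 24934) + 53*(-55 + 116) = 7286 + 53*61 = 7286 + 3233 = 10519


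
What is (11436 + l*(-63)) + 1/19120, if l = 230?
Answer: -58392479/19120 ≈ -3054.0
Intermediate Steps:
(11436 + l*(-63)) + 1/19120 = (11436 + 230*(-63)) + 1/19120 = (11436 - 14490) + 1/19120 = -3054 + 1/19120 = -58392479/19120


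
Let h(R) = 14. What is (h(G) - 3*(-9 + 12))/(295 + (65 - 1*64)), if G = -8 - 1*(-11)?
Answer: 5/296 ≈ 0.016892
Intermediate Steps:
G = 3 (G = -8 + 11 = 3)
(h(G) - 3*(-9 + 12))/(295 + (65 - 1*64)) = (14 - 3*(-9 + 12))/(295 + (65 - 1*64)) = (14 - 3*3)/(295 + (65 - 64)) = (14 - 9)/(295 + 1) = 5/296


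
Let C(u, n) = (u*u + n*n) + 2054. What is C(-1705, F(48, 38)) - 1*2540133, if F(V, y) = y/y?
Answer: 368947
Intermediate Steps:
F(V, y) = 1
C(u, n) = 2054 + n² + u² (C(u, n) = (u² + n²) + 2054 = (n² + u²) + 2054 = 2054 + n² + u²)
C(-1705, F(48, 38)) - 1*2540133 = (2054 + 1² + (-1705)²) - 1*2540133 = (2054 + 1 + 2907025) - 2540133 = 2909080 - 2540133 = 368947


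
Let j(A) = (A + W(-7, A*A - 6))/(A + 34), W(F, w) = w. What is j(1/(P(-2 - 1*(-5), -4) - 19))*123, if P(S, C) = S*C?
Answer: -26404/1209 ≈ -21.840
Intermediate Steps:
P(S, C) = C*S
j(A) = (-6 + A + A²)/(34 + A) (j(A) = (A + (A*A - 6))/(A + 34) = (A + (A² - 6))/(34 + A) = (A + (-6 + A²))/(34 + A) = (-6 + A + A²)/(34 + A))
j(1/(P(-2 - 1*(-5), -4) - 19))*123 = ((-6 + 1/(-4*(-2 - 1*(-5)) - 19) + (1/(-4*(-2 - 1*(-5)) - 19))²)/(34 + 1/(-4*(-2 - 1*(-5)) - 19)))*123 = ((-6 + 1/(-4*(-2 + 5) - 19) + (1/(-4*(-2 + 5) - 19))²)/(34 + 1/(-4*(-2 + 5) - 19)))*123 = ((-6 + 1/(-4*3 - 19) + (1/(-4*3 - 19))²)/(34 + 1/(-4*3 - 19)))*123 = ((-6 + 1/(-12 - 19) + (1/(-12 - 19))²)/(34 + 1/(-12 - 19)))*123 = ((-6 + 1/(-31) + (1/(-31))²)/(34 + 1/(-31)))*123 = ((-6 - 1/31 + (-1/31)²)/(34 - 1/31))*123 = ((-6 - 1/31 + 1/961)/(1053/31))*123 = ((31/1053)*(-5796/961))*123 = -644/3627*123 = -26404/1209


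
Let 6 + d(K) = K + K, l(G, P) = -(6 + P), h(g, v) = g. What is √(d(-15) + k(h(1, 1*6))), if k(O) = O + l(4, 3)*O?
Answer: 2*I*√11 ≈ 6.6332*I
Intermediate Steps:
l(G, P) = -6 - P
d(K) = -6 + 2*K (d(K) = -6 + (K + K) = -6 + 2*K)
k(O) = -8*O (k(O) = O + (-6 - 1*3)*O = O + (-6 - 3)*O = O - 9*O = -8*O)
√(d(-15) + k(h(1, 1*6))) = √((-6 + 2*(-15)) - 8*1) = √((-6 - 30) - 8) = √(-36 - 8) = √(-44) = 2*I*√11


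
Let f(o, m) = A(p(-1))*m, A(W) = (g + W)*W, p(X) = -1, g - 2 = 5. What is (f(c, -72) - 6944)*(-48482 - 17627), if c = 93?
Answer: 430501808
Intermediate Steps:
g = 7 (g = 2 + 5 = 7)
A(W) = W*(7 + W) (A(W) = (7 + W)*W = W*(7 + W))
f(o, m) = -6*m (f(o, m) = (-(7 - 1))*m = (-1*6)*m = -6*m)
(f(c, -72) - 6944)*(-48482 - 17627) = (-6*(-72) - 6944)*(-48482 - 17627) = (432 - 6944)*(-66109) = -6512*(-66109) = 430501808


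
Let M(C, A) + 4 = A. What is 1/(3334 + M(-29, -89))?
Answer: 1/3241 ≈ 0.00030855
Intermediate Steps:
M(C, A) = -4 + A
1/(3334 + M(-29, -89)) = 1/(3334 + (-4 - 89)) = 1/(3334 - 93) = 1/3241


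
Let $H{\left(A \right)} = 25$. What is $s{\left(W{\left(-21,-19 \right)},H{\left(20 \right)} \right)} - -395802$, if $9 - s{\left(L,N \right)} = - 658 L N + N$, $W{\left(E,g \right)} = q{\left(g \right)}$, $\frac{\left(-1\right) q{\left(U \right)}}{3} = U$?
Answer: $1333436$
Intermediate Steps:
$q{\left(U \right)} = - 3 U$
$W{\left(E,g \right)} = - 3 g$
$s{\left(L,N \right)} = 9 - N + 658 L N$ ($s{\left(L,N \right)} = 9 - \left(- 658 L N + N\right) = 9 - \left(N - 658 L N\right) = 9 + \left(- N + 658 L N\right) = 9 - N + 658 L N$)
$s{\left(W{\left(-21,-19 \right)},H{\left(20 \right)} \right)} - -395802 = \left(9 - 25 + 658 \left(\left(-3\right) \left(-19\right)\right) 25\right) - -395802 = \left(9 - 25 + 658 \cdot 57 \cdot 25\right) + 395802 = \left(9 - 25 + 937650\right) + 395802 = 937634 + 395802 = 1333436$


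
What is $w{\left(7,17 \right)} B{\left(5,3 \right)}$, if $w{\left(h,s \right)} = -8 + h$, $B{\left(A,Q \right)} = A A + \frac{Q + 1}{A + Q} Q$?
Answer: $- \frac{53}{2} \approx -26.5$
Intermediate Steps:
$B{\left(A,Q \right)} = A^{2} + \frac{Q \left(1 + Q\right)}{A + Q}$ ($B{\left(A,Q \right)} = A^{2} + \frac{1 + Q}{A + Q} Q = A^{2} + \frac{Q \left(1 + Q\right)}{A + Q}$)
$w{\left(7,17 \right)} B{\left(5,3 \right)} = \left(-8 + 7\right) \frac{3 + 5^{3} + 3^{2} + 3 \cdot 5^{2}}{5 + 3} = - \frac{3 + 125 + 9 + 3 \cdot 25}{8} = - \frac{3 + 125 + 9 + 75}{8} = - \frac{212}{8} = \left(-1\right) \frac{53}{2} = - \frac{53}{2}$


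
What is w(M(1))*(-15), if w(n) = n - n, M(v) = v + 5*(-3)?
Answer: 0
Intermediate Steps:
M(v) = -15 + v (M(v) = v - 15 = -15 + v)
w(n) = 0
w(M(1))*(-15) = 0*(-15) = 0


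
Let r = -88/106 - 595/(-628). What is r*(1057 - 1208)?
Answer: -589353/33284 ≈ -17.707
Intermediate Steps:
r = 3903/33284 (r = -88*1/106 - 595*(-1/628) = -44/53 + 595/628 = 3903/33284 ≈ 0.11726)
r*(1057 - 1208) = 3903*(1057 - 1208)/33284 = (3903/33284)*(-151) = -589353/33284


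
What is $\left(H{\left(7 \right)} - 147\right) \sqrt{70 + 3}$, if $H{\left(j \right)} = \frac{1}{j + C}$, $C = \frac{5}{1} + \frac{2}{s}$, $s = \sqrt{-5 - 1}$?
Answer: $- \frac{31881 \sqrt{73}}{217} + \frac{i \sqrt{438}}{434} \approx -1255.3 + 0.048222 i$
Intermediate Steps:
$s = i \sqrt{6}$ ($s = \sqrt{-6} = i \sqrt{6} \approx 2.4495 i$)
$C = 5 - \frac{i \sqrt{6}}{3}$ ($C = \frac{5}{1} + \frac{2}{i \sqrt{6}} = 5 \cdot 1 + 2 \left(- \frac{i \sqrt{6}}{6}\right) = 5 - \frac{i \sqrt{6}}{3} \approx 5.0 - 0.8165 i$)
$H{\left(j \right)} = \frac{1}{5 + j - \frac{i \sqrt{6}}{3}}$ ($H{\left(j \right)} = \frac{1}{j + \left(5 - \frac{i \sqrt{6}}{3}\right)} = \frac{1}{5 + j - \frac{i \sqrt{6}}{3}}$)
$\left(H{\left(7 \right)} - 147\right) \sqrt{70 + 3} = \left(\frac{3}{15 + 3 \cdot 7 - i \sqrt{6}} - 147\right) \sqrt{70 + 3} = \left(\frac{3}{15 + 21 - i \sqrt{6}} - 147\right) \sqrt{73} = \left(\frac{3}{36 - i \sqrt{6}} - 147\right) \sqrt{73} = \left(-147 + \frac{3}{36 - i \sqrt{6}}\right) \sqrt{73} = \sqrt{73} \left(-147 + \frac{3}{36 - i \sqrt{6}}\right)$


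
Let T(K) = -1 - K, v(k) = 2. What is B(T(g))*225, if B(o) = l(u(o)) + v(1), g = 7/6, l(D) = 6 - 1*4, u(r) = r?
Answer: 900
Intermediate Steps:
l(D) = 2 (l(D) = 6 - 4 = 2)
g = 7/6 (g = 7*(⅙) = 7/6 ≈ 1.1667)
B(o) = 4 (B(o) = 2 + 2 = 4)
B(T(g))*225 = 4*225 = 900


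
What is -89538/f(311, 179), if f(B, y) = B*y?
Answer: -89538/55669 ≈ -1.6084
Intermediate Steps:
-89538/f(311, 179) = -89538/(311*179) = -89538/55669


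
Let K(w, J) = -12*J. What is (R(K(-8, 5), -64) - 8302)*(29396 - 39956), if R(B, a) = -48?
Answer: 88176000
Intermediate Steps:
(R(K(-8, 5), -64) - 8302)*(29396 - 39956) = (-48 - 8302)*(29396 - 39956) = -8350*(-10560) = 88176000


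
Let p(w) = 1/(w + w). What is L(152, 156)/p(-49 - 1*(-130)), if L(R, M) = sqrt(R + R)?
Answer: 648*sqrt(19) ≈ 2824.6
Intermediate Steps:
L(R, M) = sqrt(2)*sqrt(R) (L(R, M) = sqrt(2*R) = sqrt(2)*sqrt(R))
p(w) = 1/(2*w)
L(152, 156)/p(-49 - 1*(-130)) = (sqrt(2)*sqrt(152))/((1/(2*(-49 - 1*(-130))))) = (sqrt(2)*(2*sqrt(38)))/((1/(2*(-49 + 130)))) = (4*sqrt(19))/(((1/2)/81)) = (4*sqrt(19))/(((1/2)*(1/81))) = (4*sqrt(19))/(1/162) = (4*sqrt(19))*162 = 648*sqrt(19)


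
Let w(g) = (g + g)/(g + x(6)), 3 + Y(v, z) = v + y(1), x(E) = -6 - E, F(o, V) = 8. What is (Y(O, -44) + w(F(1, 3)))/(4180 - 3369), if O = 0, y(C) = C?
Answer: -6/811 ≈ -0.0073983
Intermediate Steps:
Y(v, z) = -2 + v (Y(v, z) = -3 + (v + 1) = -3 + (1 + v) = -2 + v)
w(g) = 2*g/(-12 + g) (w(g) = (g + g)/(g + (-6 - 1*6)) = (2*g)/(g + (-6 - 6)) = (2*g)/(g - 12) = (2*g)/(-12 + g) = 2*g/(-12 + g))
(Y(O, -44) + w(F(1, 3)))/(4180 - 3369) = ((-2 + 0) + 2*8/(-12 + 8))/(4180 - 3369) = (-2 + 2*8/(-4))/811 = (-2 + 2*8*(-1/4))*(1/811) = (-2 - 4)*(1/811) = -6*1/811 = -6/811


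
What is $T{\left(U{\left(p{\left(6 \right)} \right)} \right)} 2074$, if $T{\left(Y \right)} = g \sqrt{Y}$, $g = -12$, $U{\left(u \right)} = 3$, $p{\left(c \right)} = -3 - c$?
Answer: $- 24888 \sqrt{3} \approx -43107.0$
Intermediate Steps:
$T{\left(Y \right)} = - 12 \sqrt{Y}$
$T{\left(U{\left(p{\left(6 \right)} \right)} \right)} 2074 = - 12 \sqrt{3} \cdot 2074 = - 24888 \sqrt{3}$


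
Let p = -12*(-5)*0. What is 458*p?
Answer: 0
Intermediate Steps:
p = 0 (p = -4*(-15)*0 = 60*0 = 0)
458*p = 458*0 = 0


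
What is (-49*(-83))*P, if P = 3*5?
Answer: 61005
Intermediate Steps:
P = 15
(-49*(-83))*P = -49*(-83)*15 = 4067*15 = 61005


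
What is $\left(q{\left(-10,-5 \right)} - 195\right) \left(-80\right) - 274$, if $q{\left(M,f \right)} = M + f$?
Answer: $16526$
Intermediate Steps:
$\left(q{\left(-10,-5 \right)} - 195\right) \left(-80\right) - 274 = \left(\left(-10 - 5\right) - 195\right) \left(-80\right) - 274 = \left(-15 - 195\right) \left(-80\right) - 274 = \left(-210\right) \left(-80\right) - 274 = 16800 - 274 = 16526$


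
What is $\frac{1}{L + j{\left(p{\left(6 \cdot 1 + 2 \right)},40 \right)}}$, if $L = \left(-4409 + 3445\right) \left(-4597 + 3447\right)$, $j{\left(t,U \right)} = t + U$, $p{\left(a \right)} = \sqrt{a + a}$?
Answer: $\frac{1}{1108644} \approx 9.02 \cdot 10^{-7}$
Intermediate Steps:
$p{\left(a \right)} = \sqrt{2} \sqrt{a}$ ($p{\left(a \right)} = \sqrt{2 a} = \sqrt{2} \sqrt{a}$)
$j{\left(t,U \right)} = U + t$
$L = 1108600$ ($L = \left(-964\right) \left(-1150\right) = 1108600$)
$\frac{1}{L + j{\left(p{\left(6 \cdot 1 + 2 \right)},40 \right)}} = \frac{1}{1108600 + \left(40 + \sqrt{2} \sqrt{6 \cdot 1 + 2}\right)} = \frac{1}{1108600 + \left(40 + \sqrt{2} \sqrt{6 + 2}\right)} = \frac{1}{1108600 + \left(40 + \sqrt{2} \sqrt{8}\right)} = \frac{1}{1108600 + \left(40 + \sqrt{2} \cdot 2 \sqrt{2}\right)} = \frac{1}{1108600 + \left(40 + 4\right)} = \frac{1}{1108600 + 44} = \frac{1}{1108644}$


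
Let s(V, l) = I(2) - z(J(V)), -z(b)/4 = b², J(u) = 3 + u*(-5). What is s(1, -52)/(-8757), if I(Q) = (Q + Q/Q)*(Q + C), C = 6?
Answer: -40/8757 ≈ -0.0045678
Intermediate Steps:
I(Q) = (1 + Q)*(6 + Q) (I(Q) = (Q + Q/Q)*(Q + 6) = (Q + 1)*(6 + Q) = (1 + Q)*(6 + Q))
J(u) = 3 - 5*u
z(b) = -4*b²
s(V, l) = 24 + 4*(3 - 5*V)² (s(V, l) = (6 + 2² + 7*2) - (-4)*(3 - 5*V)² = (6 + 4 + 14) + 4*(3 - 5*V)² = 24 + 4*(3 - 5*V)²)
s(1, -52)/(-8757) = (24 + 4*(-3 + 5*1)²)/(-8757) = (24 + 4*(-3 + 5)²)*(-1/8757) = (24 + 4*2²)*(-1/8757) = (24 + 4*4)*(-1/8757) = (24 + 16)*(-1/8757) = 40*(-1/8757) = -40/8757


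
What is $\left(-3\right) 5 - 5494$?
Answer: $-5509$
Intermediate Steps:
$\left(-3\right) 5 - 5494 = -15 - 5494 = -5509$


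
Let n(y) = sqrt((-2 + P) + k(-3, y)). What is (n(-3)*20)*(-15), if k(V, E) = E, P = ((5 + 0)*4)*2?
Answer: -300*sqrt(35) ≈ -1774.8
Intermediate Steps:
P = 40 (P = (5*4)*2 = 20*2 = 40)
n(y) = sqrt(38 + y) (n(y) = sqrt((-2 + 40) + y) = sqrt(38 + y))
(n(-3)*20)*(-15) = (sqrt(38 - 3)*20)*(-15) = (sqrt(35)*20)*(-15) = (20*sqrt(35))*(-15) = -300*sqrt(35)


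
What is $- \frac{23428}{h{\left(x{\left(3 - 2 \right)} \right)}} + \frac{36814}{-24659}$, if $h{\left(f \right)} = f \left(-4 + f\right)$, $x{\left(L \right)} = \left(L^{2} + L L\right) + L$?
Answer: $\frac{577600610}{73977} \approx 7807.8$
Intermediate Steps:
$x{\left(L \right)} = L + 2 L^{2}$ ($x{\left(L \right)} = \left(L^{2} + L^{2}\right) + L = 2 L^{2} + L = L + 2 L^{2}$)
$- \frac{23428}{h{\left(x{\left(3 - 2 \right)} \right)}} + \frac{36814}{-24659} = - \frac{23428}{\left(3 - 2\right) \left(1 + 2 \left(3 - 2\right)\right) \left(-4 + \left(3 - 2\right) \left(1 + 2 \left(3 - 2\right)\right)\right)} + \frac{36814}{-24659} = - \frac{23428}{\left(3 - 2\right) \left(1 + 2 \left(3 - 2\right)\right) \left(-4 + \left(3 - 2\right) \left(1 + 2 \left(3 - 2\right)\right)\right)} + 36814 \left(- \frac{1}{24659}\right) = - \frac{23428}{1 \left(1 + 2 \cdot 1\right) \left(-4 + 1 \left(1 + 2 \cdot 1\right)\right)} - \frac{36814}{24659} = - \frac{23428}{1 \left(1 + 2\right) \left(-4 + 1 \left(1 + 2\right)\right)} - \frac{36814}{24659} = - \frac{23428}{1 \cdot 3 \left(-4 + 1 \cdot 3\right)} - \frac{36814}{24659} = - \frac{23428}{3 \left(-4 + 3\right)} - \frac{36814}{24659} = - \frac{23428}{3 \left(-1\right)} - \frac{36814}{24659} = - \frac{23428}{-3} - \frac{36814}{24659} = \left(-23428\right) \left(- \frac{1}{3}\right) - \frac{36814}{24659} = \frac{23428}{3} - \frac{36814}{24659} = \frac{577600610}{73977}$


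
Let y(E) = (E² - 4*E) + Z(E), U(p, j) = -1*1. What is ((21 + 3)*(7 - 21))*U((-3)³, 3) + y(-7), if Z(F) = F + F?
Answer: 399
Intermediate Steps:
Z(F) = 2*F
U(p, j) = -1
y(E) = E² - 2*E (y(E) = (E² - 4*E) + 2*E = E² - 2*E)
((21 + 3)*(7 - 21))*U((-3)³, 3) + y(-7) = ((21 + 3)*(7 - 21))*(-1) - 7*(-2 - 7) = (24*(-14))*(-1) - 7*(-9) = -336*(-1) + 63 = 336 + 63 = 399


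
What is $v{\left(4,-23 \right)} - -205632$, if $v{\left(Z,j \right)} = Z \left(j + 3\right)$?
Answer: $205552$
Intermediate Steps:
$v{\left(Z,j \right)} = Z \left(3 + j\right)$
$v{\left(4,-23 \right)} - -205632 = 4 \left(3 - 23\right) - -205632 = 4 \left(-20\right) + 205632 = -80 + 205632 = 205552$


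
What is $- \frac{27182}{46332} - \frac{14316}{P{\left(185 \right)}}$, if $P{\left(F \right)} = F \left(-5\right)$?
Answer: $\frac{319072781}{21428550} \approx 14.89$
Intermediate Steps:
$P{\left(F \right)} = - 5 F$
$- \frac{27182}{46332} - \frac{14316}{P{\left(185 \right)}} = - \frac{27182}{46332} - \frac{14316}{\left(-5\right) 185} = \left(-27182\right) \frac{1}{46332} - \frac{14316}{-925} = - \frac{13591}{23166} - - \frac{14316}{925} = - \frac{13591}{23166} + \frac{14316}{925} = \frac{319072781}{21428550}$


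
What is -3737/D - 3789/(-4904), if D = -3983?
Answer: 33417835/19532632 ≈ 1.7109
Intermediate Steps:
-3737/D - 3789/(-4904) = -3737/(-3983) - 3789/(-4904) = -3737*(-1/3983) - 3789*(-1/4904) = 3737/3983 + 3789/4904 = 33417835/19532632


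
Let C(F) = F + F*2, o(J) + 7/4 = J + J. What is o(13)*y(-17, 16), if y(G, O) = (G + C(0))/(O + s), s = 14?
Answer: -1649/120 ≈ -13.742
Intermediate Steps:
o(J) = -7/4 + 2*J (o(J) = -7/4 + (J + J) = -7/4 + 2*J)
C(F) = 3*F (C(F) = F + 2*F = 3*F)
y(G, O) = G/(14 + O) (y(G, O) = (G + 3*0)/(O + 14) = (G + 0)/(14 + O) = G/(14 + O))
o(13)*y(-17, 16) = (-7/4 + 2*13)*(-17/(14 + 16)) = (-7/4 + 26)*(-17/30) = 97*(-17*1/30)/4 = (97/4)*(-17/30) = -1649/120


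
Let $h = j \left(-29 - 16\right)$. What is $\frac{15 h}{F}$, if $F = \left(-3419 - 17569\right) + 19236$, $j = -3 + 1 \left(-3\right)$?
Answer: $- \frac{675}{292} \approx -2.3116$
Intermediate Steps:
$j = -6$ ($j = -3 - 3 = -6$)
$F = -1752$ ($F = -20988 + 19236 = -1752$)
$h = 270$ ($h = - 6 \left(-29 - 16\right) = \left(-6\right) \left(-45\right) = 270$)
$\frac{15 h}{F} = \frac{15 \cdot 270}{-1752} = 4050 \left(- \frac{1}{1752}\right) = - \frac{675}{292}$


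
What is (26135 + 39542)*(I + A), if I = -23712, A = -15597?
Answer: -2581697193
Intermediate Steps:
(26135 + 39542)*(I + A) = (26135 + 39542)*(-23712 - 15597) = 65677*(-39309) = -2581697193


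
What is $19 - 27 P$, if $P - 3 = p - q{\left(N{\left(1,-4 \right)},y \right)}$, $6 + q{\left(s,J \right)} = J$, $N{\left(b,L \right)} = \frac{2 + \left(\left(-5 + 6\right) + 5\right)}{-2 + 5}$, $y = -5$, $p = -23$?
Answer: $262$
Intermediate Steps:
$N{\left(b,L \right)} = \frac{8}{3}$ ($N{\left(b,L \right)} = \frac{2 + \left(1 + 5\right)}{3} = \left(2 + 6\right) \frac{1}{3} = 8 \cdot \frac{1}{3} = \frac{8}{3}$)
$q{\left(s,J \right)} = -6 + J$
$P = -9$ ($P = 3 - 12 = -9$)
$19 - 27 P = 19 - -243 = 19 + 243 = 262$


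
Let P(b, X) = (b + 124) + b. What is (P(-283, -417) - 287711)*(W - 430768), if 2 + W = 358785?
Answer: 20742693705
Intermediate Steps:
W = 358783 (W = -2 + 358785 = 358783)
P(b, X) = 124 + 2*b (P(b, X) = (124 + b) + b = 124 + 2*b)
(P(-283, -417) - 287711)*(W - 430768) = ((124 + 2*(-283)) - 287711)*(358783 - 430768) = ((124 - 566) - 287711)*(-71985) = (-442 - 287711)*(-71985) = -288153*(-71985) = 20742693705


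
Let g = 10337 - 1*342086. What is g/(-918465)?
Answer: 110583/306155 ≈ 0.36120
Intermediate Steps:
g = -331749 (g = 10337 - 342086 = -331749)
g/(-918465) = -331749/(-918465) = -331749*(-1/918465) = 110583/306155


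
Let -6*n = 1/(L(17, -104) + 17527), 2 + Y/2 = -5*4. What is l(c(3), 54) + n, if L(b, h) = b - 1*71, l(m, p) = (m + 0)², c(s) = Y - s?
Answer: 231587141/104838 ≈ 2209.0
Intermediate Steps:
Y = -44 (Y = -4 + 2*(-5*4) = -4 + 2*(-20) = -4 - 40 = -44)
c(s) = -44 - s
l(m, p) = m²
L(b, h) = -71 + b (L(b, h) = b - 71 = -71 + b)
n = -1/104838 (n = -1/(6*((-71 + 17) + 17527)) = -1/(6*(-54 + 17527)) = -⅙/17473 = -⅙*1/17473 = -1/104838 ≈ -9.5385e-6)
l(c(3), 54) + n = (-44 - 1*3)² - 1/104838 = (-44 - 3)² - 1/104838 = (-47)² - 1/104838 = 2209 - 1/104838 = 231587141/104838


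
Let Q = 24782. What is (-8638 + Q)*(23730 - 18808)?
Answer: 79460768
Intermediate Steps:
(-8638 + Q)*(23730 - 18808) = (-8638 + 24782)*(23730 - 18808) = 16144*4922 = 79460768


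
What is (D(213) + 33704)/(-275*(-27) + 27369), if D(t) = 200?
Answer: 16952/17397 ≈ 0.97442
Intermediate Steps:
(D(213) + 33704)/(-275*(-27) + 27369) = (200 + 33704)/(-275*(-27) + 27369) = 33904/(7425 + 27369) = 33904/34794 = 33904*(1/34794) = 16952/17397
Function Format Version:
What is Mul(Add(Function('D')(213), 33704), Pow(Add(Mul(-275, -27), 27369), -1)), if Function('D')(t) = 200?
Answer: Rational(16952, 17397) ≈ 0.97442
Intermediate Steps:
Mul(Add(Function('D')(213), 33704), Pow(Add(Mul(-275, -27), 27369), -1)) = Mul(Add(200, 33704), Pow(Add(Mul(-275, -27), 27369), -1)) = Mul(33904, Pow(Add(7425, 27369), -1)) = Mul(33904, Pow(34794, -1)) = Mul(33904, Rational(1, 34794)) = Rational(16952, 17397)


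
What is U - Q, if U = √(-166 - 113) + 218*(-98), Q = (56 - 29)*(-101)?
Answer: -18637 + 3*I*√31 ≈ -18637.0 + 16.703*I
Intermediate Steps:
Q = -2727 (Q = 27*(-101) = -2727)
U = -21364 + 3*I*√31 (U = √(-279) - 21364 = 3*I*√31 - 21364 = -21364 + 3*I*√31 ≈ -21364.0 + 16.703*I)
U - Q = (-21364 + 3*I*√31) - 1*(-2727) = (-21364 + 3*I*√31) + 2727 = -18637 + 3*I*√31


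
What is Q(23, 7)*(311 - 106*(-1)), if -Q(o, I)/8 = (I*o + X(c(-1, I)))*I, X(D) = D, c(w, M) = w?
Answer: -3736320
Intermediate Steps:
Q(o, I) = -8*I*(-1 + I*o) (Q(o, I) = -8*(I*o - 1)*I = -8*(-1 + I*o)*I = -8*I*(-1 + I*o))
Q(23, 7)*(311 - 106*(-1)) = (8*7*(1 - 1*7*23))*(311 - 106*(-1)) = (8*7*(1 - 161))*(311 + 106) = (8*7*(-160))*417 = -8960*417 = -3736320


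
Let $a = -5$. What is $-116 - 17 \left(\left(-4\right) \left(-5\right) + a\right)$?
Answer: $-371$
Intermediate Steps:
$-116 - 17 \left(\left(-4\right) \left(-5\right) + a\right) = -116 - 17 \left(\left(-4\right) \left(-5\right) - 5\right) = -116 - 17 \left(20 - 5\right) = -116 - 255 = -371$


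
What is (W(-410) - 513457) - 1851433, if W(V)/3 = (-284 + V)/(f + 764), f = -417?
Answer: -2364896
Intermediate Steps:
W(V) = -852/347 + 3*V/347 (W(V) = 3*((-284 + V)/(-417 + 764)) = 3*((-284 + V)/347) = 3*((-284 + V)*(1/347)) = 3*(-284/347 + V/347) = -852/347 + 3*V/347)
(W(-410) - 513457) - 1851433 = ((-852/347 + (3/347)*(-410)) - 513457) - 1851433 = ((-852/347 - 1230/347) - 513457) - 1851433 = (-6 - 513457) - 1851433 = -513463 - 1851433 = -2364896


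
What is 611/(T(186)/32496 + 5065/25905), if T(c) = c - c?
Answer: 3165591/1013 ≈ 3125.0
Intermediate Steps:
T(c) = 0
611/(T(186)/32496 + 5065/25905) = 611/(0/32496 + 5065/25905) = 611/(0*(1/32496) + 5065*(1/25905)) = 611/(0 + 1013/5181) = 611/(1013/5181) = 611*(5181/1013) = 3165591/1013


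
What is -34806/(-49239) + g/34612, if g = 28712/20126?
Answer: 1010304668935/1429164256407 ≈ 0.70692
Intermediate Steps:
g = 14356/10063 (g = 28712*(1/20126) = 14356/10063 ≈ 1.4266)
-34806/(-49239) + g/34612 = -34806/(-49239) + (14356/10063)/34612 = -34806*(-1/49239) + (14356/10063)*(1/34612) = 11602/16413 + 3589/87075139 = 1010304668935/1429164256407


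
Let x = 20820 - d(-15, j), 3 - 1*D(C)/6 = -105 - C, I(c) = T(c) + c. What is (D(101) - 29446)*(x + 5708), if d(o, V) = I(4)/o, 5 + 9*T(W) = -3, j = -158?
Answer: -100964235136/135 ≈ -7.4788e+8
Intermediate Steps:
T(W) = -8/9 (T(W) = -5/9 + (1/9)*(-3) = -5/9 - 1/3 = -8/9)
I(c) = -8/9 + c
d(o, V) = 28/(9*o) (d(o, V) = (-8/9 + 4)/o = 28/(9*o))
D(C) = 648 + 6*C (D(C) = 18 - 6*(-105 - C) = 18 + (630 + 6*C) = 648 + 6*C)
x = 2810728/135 (x = 20820 - 28/(9*(-15)) = 20820 - 28*(-1)/(9*15) = 20820 - 1*(-28/135) = 20820 + 28/135 = 2810728/135 ≈ 20820.)
(D(101) - 29446)*(x + 5708) = ((648 + 6*101) - 29446)*(2810728/135 + 5708) = ((648 + 606) - 29446)*(3581308/135) = (1254 - 29446)*(3581308/135) = -28192*3581308/135 = -100964235136/135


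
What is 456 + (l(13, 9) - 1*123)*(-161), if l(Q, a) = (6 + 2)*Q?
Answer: 3515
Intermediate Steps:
l(Q, a) = 8*Q
456 + (l(13, 9) - 1*123)*(-161) = 456 + (8*13 - 1*123)*(-161) = 456 + (104 - 123)*(-161) = 456 - 19*(-161) = 456 + 3059 = 3515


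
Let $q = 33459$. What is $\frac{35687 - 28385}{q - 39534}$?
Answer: $- \frac{2434}{2025} \approx -1.202$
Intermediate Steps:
$\frac{35687 - 28385}{q - 39534} = \frac{35687 - 28385}{33459 - 39534} = \frac{7302}{-6075} = 7302 \left(- \frac{1}{6075}\right) = - \frac{2434}{2025}$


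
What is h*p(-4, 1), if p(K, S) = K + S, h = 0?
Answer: 0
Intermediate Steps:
h*p(-4, 1) = 0*(-4 + 1) = 0*(-3) = 0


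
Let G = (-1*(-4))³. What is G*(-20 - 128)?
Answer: -9472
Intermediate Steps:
G = 64 (G = 4³ = 64)
G*(-20 - 128) = 64*(-20 - 128) = 64*(-148) = -9472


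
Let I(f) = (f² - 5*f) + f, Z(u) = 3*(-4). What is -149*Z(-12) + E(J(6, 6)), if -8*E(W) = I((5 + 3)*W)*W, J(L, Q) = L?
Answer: 204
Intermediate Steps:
Z(u) = -12
I(f) = f² - 4*f
E(W) = -W²*(-4 + 8*W) (E(W) = -((5 + 3)*W)*(-4 + (5 + 3)*W)*W/8 = -(8*W)*(-4 + 8*W)*W/8 = -8*W*(-4 + 8*W)*W/8 = -W²*(-4 + 8*W))
-149*Z(-12) + E(J(6, 6)) = -149*(-12) + 6²*(4 - 8*6) = 1788 + 36*(4 - 48) = 1788 + 36*(-44) = 1788 - 1584 = 204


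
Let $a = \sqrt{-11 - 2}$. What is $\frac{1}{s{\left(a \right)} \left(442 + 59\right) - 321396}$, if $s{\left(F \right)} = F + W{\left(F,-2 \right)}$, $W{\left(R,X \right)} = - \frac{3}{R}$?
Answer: $- \frac{348179}{111908692572} - \frac{167 i \sqrt{13}}{27977173143} \approx -3.1113 \cdot 10^{-6} - 2.1522 \cdot 10^{-8} i$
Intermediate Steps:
$a = i \sqrt{13}$ ($a = \sqrt{-13} = i \sqrt{13} \approx 3.6056 i$)
$s{\left(F \right)} = F - \frac{3}{F}$
$\frac{1}{s{\left(a \right)} \left(442 + 59\right) - 321396} = \frac{1}{\left(i \sqrt{13} - \frac{3}{i \sqrt{13}}\right) \left(442 + 59\right) - 321396} = \frac{1}{\left(i \sqrt{13} - 3 \left(- \frac{i \sqrt{13}}{13}\right)\right) 501 - 321396} = \frac{1}{\left(i \sqrt{13} + \frac{3 i \sqrt{13}}{13}\right) 501 - 321396} = \frac{1}{\frac{16 i \sqrt{13}}{13} \cdot 501 - 321396} = \frac{1}{\frac{8016 i \sqrt{13}}{13} - 321396} = \frac{1}{-321396 + \frac{8016 i \sqrt{13}}{13}}$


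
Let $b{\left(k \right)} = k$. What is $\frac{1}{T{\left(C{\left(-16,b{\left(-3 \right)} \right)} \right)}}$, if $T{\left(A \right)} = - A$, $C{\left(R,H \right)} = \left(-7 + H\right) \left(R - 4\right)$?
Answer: $- \frac{1}{200} \approx -0.005$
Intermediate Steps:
$C{\left(R,H \right)} = \left(-7 + H\right) \left(-4 + R\right)$
$\frac{1}{T{\left(C{\left(-16,b{\left(-3 \right)} \right)} \right)}} = \frac{1}{\left(-1\right) \left(28 - -112 - -12 - -48\right)} = \frac{1}{\left(-1\right) \left(28 + 112 + 12 + 48\right)} = \frac{1}{\left(-1\right) 200} = \frac{1}{-200} = - \frac{1}{200}$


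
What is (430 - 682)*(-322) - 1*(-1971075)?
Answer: 2052219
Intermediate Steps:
(430 - 682)*(-322) - 1*(-1971075) = -252*(-322) + 1971075 = 81144 + 1971075 = 2052219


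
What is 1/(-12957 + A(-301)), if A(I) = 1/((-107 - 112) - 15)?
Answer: -234/3031939 ≈ -7.7178e-5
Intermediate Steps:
A(I) = -1/234 (A(I) = 1/(-219 - 15) = 1/(-234) = -1/234)
1/(-12957 + A(-301)) = 1/(-12957 - 1/234) = 1/(-3031939/234) = -234/3031939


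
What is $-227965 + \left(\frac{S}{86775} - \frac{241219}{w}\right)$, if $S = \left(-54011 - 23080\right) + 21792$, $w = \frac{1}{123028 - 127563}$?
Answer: $\frac{31635278266567}{28925} \approx 1.0937 \cdot 10^{9}$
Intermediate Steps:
$w = - \frac{1}{4535}$ ($w = \frac{1}{-4535} = - \frac{1}{4535} \approx -0.00022051$)
$S = -55299$ ($S = -77091 + 21792 = -55299$)
$-227965 + \left(\frac{S}{86775} - \frac{241219}{w}\right) = -227965 - \left(-1093928165 + \frac{18433}{28925}\right) = -227965 - - \frac{31641872154192}{28925} = -227965 + \left(- \frac{18433}{28925} + 1093928165\right) = -227965 + \frac{31641872154192}{28925} = \frac{31635278266567}{28925}$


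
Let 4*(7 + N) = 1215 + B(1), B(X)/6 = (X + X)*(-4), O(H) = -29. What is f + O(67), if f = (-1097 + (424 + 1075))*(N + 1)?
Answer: 229685/2 ≈ 1.1484e+5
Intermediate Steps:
B(X) = -48*X (B(X) = 6*((X + X)*(-4)) = 6*((2*X)*(-4)) = 6*(-8*X) = -48*X)
N = 1139/4 (N = -7 + (1215 - 48*1)/4 = -7 + (1215 - 48)/4 = -7 + (¼)*1167 = -7 + 1167/4 = 1139/4 ≈ 284.75)
f = 229743/2 (f = (-1097 + (424 + 1075))*(1139/4 + 1) = (-1097 + 1499)*(1143/4) = 402*(1143/4) = 229743/2 ≈ 1.1487e+5)
f + O(67) = 229743/2 - 29 = 229685/2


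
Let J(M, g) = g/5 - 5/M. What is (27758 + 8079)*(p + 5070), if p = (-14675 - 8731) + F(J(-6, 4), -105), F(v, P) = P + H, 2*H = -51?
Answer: -1323567921/2 ≈ -6.6178e+8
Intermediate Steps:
H = -51/2 (H = (1/2)*(-51) = -51/2 ≈ -25.500)
J(M, g) = -5/M + g/5 (J(M, g) = g*(1/5) - 5/M = g/5 - 5/M = -5/M + g/5)
F(v, P) = -51/2 + P (F(v, P) = P - 51/2 = -51/2 + P)
p = -47073/2 (p = (-14675 - 8731) + (-51/2 - 105) = -23406 - 261/2 = -47073/2 ≈ -23537.)
(27758 + 8079)*(p + 5070) = (27758 + 8079)*(-47073/2 + 5070) = 35837*(-36933/2) = -1323567921/2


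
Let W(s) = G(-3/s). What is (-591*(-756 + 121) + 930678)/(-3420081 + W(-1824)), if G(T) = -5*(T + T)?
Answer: -397012752/1039704629 ≈ -0.38185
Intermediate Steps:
G(T) = -10*T
W(s) = 30/s (W(s) = -(-30)/s = 30/s)
(-591*(-756 + 121) + 930678)/(-3420081 + W(-1824)) = (-591*(-756 + 121) + 930678)/(-3420081 + 30/(-1824)) = (-591*(-635) + 930678)/(-3420081 + 30*(-1/1824)) = (375285 + 930678)/(-3420081 - 5/304) = 1305963/(-1039704629/304) = 1305963*(-304/1039704629) = -397012752/1039704629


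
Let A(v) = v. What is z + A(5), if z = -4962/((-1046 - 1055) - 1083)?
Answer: 10441/1592 ≈ 6.5584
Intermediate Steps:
z = 2481/1592 (z = -4962/(-2101 - 1083) = -4962/(-3184) = -4962*(-1/3184) = 2481/1592 ≈ 1.5584)
z + A(5) = 2481/1592 + 5 = 10441/1592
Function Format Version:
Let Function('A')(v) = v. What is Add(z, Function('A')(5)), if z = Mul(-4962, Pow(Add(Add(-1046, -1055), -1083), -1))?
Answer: Rational(10441, 1592) ≈ 6.5584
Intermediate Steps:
z = Rational(2481, 1592) (z = Mul(-4962, Pow(Add(-2101, -1083), -1)) = Mul(-4962, Pow(-3184, -1)) = Mul(-4962, Rational(-1, 3184)) = Rational(2481, 1592) ≈ 1.5584)
Add(z, Function('A')(5)) = Add(Rational(2481, 1592), 5) = Rational(10441, 1592)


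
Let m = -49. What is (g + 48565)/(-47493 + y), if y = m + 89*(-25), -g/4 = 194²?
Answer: 33993/16589 ≈ 2.0491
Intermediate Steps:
g = -150544 (g = -4*194² = -4*37636 = -150544)
y = -2274 (y = -49 + 89*(-25) = -49 - 2225 = -2274)
(g + 48565)/(-47493 + y) = (-150544 + 48565)/(-47493 - 2274) = -101979/(-49767) = -101979*(-1/49767) = 33993/16589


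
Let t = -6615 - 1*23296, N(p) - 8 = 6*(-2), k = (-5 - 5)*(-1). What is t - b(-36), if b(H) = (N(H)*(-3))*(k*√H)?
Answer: -29911 - 720*I ≈ -29911.0 - 720.0*I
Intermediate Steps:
k = 10 (k = -10*(-1) = 10)
N(p) = -4 (N(p) = 8 + 6*(-2) = 8 - 12 = -4)
b(H) = 120*√H (b(H) = (-4*(-3))*(10*√H) = 12*(10*√H) = 120*√H)
t = -29911 (t = -6615 - 23296 = -29911)
t - b(-36) = -29911 - 120*√(-36) = -29911 - 120*6*I = -29911 - 720*I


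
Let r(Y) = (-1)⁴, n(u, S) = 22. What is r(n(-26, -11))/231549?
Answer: 1/231549 ≈ 4.3187e-6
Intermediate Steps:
r(Y) = 1
r(n(-26, -11))/231549 = 1/231549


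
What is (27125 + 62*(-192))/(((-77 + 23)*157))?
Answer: -15221/8478 ≈ -1.7954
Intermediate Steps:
(27125 + 62*(-192))/(((-77 + 23)*157)) = (27125 - 11904)/((-54*157)) = 15221/(-8478) = 15221*(-1/8478) = -15221/8478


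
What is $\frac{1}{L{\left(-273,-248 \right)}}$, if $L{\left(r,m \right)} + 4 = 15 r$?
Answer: $- \frac{1}{4099} \approx -0.00024396$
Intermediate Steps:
$L{\left(r,m \right)} = -4 + 15 r$
$\frac{1}{L{\left(-273,-248 \right)}} = \frac{1}{-4 + 15 \left(-273\right)} = \frac{1}{-4 - 4095} = \frac{1}{-4099} = - \frac{1}{4099}$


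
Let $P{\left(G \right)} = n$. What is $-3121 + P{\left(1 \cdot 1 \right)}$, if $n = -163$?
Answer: $-3284$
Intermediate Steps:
$P{\left(G \right)} = -163$
$-3121 + P{\left(1 \cdot 1 \right)} = -3121 - 163 = -3284$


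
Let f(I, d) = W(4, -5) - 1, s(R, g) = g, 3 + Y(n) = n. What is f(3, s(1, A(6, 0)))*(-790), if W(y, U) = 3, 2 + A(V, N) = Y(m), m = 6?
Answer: -1580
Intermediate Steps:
Y(n) = -3 + n
A(V, N) = 1 (A(V, N) = -2 + (-3 + 6) = -2 + 3 = 1)
f(I, d) = 2 (f(I, d) = 3 - 1 = 2)
f(3, s(1, A(6, 0)))*(-790) = 2*(-790) = -1580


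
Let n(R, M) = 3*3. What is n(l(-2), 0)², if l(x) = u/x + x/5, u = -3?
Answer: 81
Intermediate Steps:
l(x) = -3/x + x/5
n(R, M) = 9
n(l(-2), 0)² = 9² = 81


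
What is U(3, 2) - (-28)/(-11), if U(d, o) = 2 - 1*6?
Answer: -72/11 ≈ -6.5455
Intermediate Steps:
U(d, o) = -4 (U(d, o) = 2 - 6 = -4)
U(3, 2) - (-28)/(-11) = -4 - (-28)/(-11) = -4 - (-28)*(-1)/11 = -4 - 7*4/11 = -4 - 28/11 = -72/11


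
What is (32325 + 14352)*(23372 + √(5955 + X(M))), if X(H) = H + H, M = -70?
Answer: 1090934844 + 46677*√5815 ≈ 1.0945e+9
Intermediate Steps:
X(H) = 2*H
(32325 + 14352)*(23372 + √(5955 + X(M))) = (32325 + 14352)*(23372 + √(5955 + 2*(-70))) = 46677*(23372 + √(5955 - 140)) = 46677*(23372 + √5815) = 1090934844 + 46677*√5815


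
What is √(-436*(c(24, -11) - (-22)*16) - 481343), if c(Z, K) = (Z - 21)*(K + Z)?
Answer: I*√651819 ≈ 807.35*I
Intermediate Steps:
c(Z, K) = (-21 + Z)*(K + Z)
√(-436*(c(24, -11) - (-22)*16) - 481343) = √(-436*((24² - 21*(-11) - 21*24 - 11*24) - (-22)*16) - 481343) = √(-436*((576 + 231 - 504 - 264) - 1*(-352)) - 481343) = √(-436*(39 + 352) - 481343) = √(-436*391 - 481343) = √(-170476 - 481343) = √(-651819) = I*√651819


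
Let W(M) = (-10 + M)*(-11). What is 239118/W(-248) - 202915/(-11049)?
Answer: 48755872/475107 ≈ 102.62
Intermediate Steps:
W(M) = 110 - 11*M
239118/W(-248) - 202915/(-11049) = 239118/(110 - 11*(-248)) - 202915/(-11049) = 239118/(110 + 2728) - 202915*(-1/11049) = 239118/2838 + 202915/11049 = 239118*(1/2838) + 202915/11049 = 3623/43 + 202915/11049 = 48755872/475107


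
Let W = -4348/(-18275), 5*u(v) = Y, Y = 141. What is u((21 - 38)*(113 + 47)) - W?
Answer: 511007/18275 ≈ 27.962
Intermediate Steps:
u(v) = 141/5 (u(v) = (⅕)*141 = 141/5)
W = 4348/18275 (W = -4348*(-1/18275) = 4348/18275 ≈ 0.23792)
u((21 - 38)*(113 + 47)) - W = 141/5 - 1*4348/18275 = 141/5 - 4348/18275 = 511007/18275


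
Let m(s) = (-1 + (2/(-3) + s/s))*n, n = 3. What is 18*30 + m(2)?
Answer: 538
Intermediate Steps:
m(s) = -2 (m(s) = (-1 + (2/(-3) + s/s))*3 = (-1 + (2*(-1/3) + 1))*3 = (-1 + (-2/3 + 1))*3 = (-1 + 1/3)*3 = -2/3*3 = -2)
18*30 + m(2) = 18*30 - 2 = 540 - 2 = 538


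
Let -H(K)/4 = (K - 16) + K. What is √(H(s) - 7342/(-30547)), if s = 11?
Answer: I*√22170584942/30547 ≈ 4.8744*I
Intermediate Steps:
H(K) = 64 - 8*K (H(K) = -4*((K - 16) + K) = -4*((-16 + K) + K) = -4*(-16 + 2*K) = 64 - 8*K)
√(H(s) - 7342/(-30547)) = √((64 - 8*11) - 7342/(-30547)) = √((64 - 88) - 7342*(-1/30547)) = √(-24 + 7342/30547) = √(-725786/30547) = I*√22170584942/30547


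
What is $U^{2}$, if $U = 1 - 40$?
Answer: $1521$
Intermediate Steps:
$U = -39$ ($U = 1 - 40 = -39$)
$U^{2} = \left(-39\right)^{2} = 1521$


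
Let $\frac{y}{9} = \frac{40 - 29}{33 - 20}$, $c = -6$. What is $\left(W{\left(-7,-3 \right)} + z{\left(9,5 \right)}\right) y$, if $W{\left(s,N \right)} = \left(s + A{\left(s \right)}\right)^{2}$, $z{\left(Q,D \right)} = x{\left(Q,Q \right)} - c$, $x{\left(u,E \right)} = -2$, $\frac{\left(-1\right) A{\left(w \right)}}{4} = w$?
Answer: $\frac{44055}{13} \approx 3388.8$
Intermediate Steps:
$A{\left(w \right)} = - 4 w$
$z{\left(Q,D \right)} = 4$ ($z{\left(Q,D \right)} = -2 - -6 = -2 + 6 = 4$)
$W{\left(s,N \right)} = 9 s^{2}$ ($W{\left(s,N \right)} = \left(s - 4 s\right)^{2} = \left(- 3 s\right)^{2} = 9 s^{2}$)
$y = \frac{99}{13}$ ($y = 9 \frac{40 - 29}{33 - 20} = 9 \cdot \frac{11}{13} = \frac{99}{13} \approx 7.6154$)
$\left(W{\left(-7,-3 \right)} + z{\left(9,5 \right)}\right) y = \left(9 \left(-7\right)^{2} + 4\right) \frac{99}{13} = \left(9 \cdot 49 + 4\right) \frac{99}{13} = \left(441 + 4\right) \frac{99}{13} = 445 \cdot \frac{99}{13} = \frac{44055}{13}$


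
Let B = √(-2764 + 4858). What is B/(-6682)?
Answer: -√2094/6682 ≈ -0.0068483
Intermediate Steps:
B = √2094 ≈ 45.760
B/(-6682) = √2094/(-6682) = √2094*(-1/6682) = -√2094/6682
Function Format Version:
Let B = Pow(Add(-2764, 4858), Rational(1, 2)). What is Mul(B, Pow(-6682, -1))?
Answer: Mul(Rational(-1, 6682), Pow(2094, Rational(1, 2))) ≈ -0.0068483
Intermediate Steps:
B = Pow(2094, Rational(1, 2)) ≈ 45.760
Mul(B, Pow(-6682, -1)) = Mul(Pow(2094, Rational(1, 2)), Pow(-6682, -1)) = Mul(Pow(2094, Rational(1, 2)), Rational(-1, 6682)) = Mul(Rational(-1, 6682), Pow(2094, Rational(1, 2)))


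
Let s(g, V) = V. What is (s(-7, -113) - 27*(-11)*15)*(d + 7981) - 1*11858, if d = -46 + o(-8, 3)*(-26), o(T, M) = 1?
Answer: 34329020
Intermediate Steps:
d = -72 (d = -46 + 1*(-26) = -46 - 26 = -72)
(s(-7, -113) - 27*(-11)*15)*(d + 7981) - 1*11858 = (-113 - 27*(-11)*15)*(-72 + 7981) - 1*11858 = (-113 + 297*15)*7909 - 11858 = (-113 + 4455)*7909 - 11858 = 4342*7909 - 11858 = 34340878 - 11858 = 34329020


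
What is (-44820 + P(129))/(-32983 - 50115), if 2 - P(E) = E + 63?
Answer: 22505/41549 ≈ 0.54165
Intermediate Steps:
P(E) = -61 - E (P(E) = 2 - (E + 63) = 2 - (63 + E) = 2 + (-63 - E) = -61 - E)
(-44820 + P(129))/(-32983 - 50115) = (-44820 + (-61 - 1*129))/(-32983 - 50115) = (-44820 + (-61 - 129))/(-83098) = (-44820 - 190)*(-1/83098) = -45010*(-1/83098) = 22505/41549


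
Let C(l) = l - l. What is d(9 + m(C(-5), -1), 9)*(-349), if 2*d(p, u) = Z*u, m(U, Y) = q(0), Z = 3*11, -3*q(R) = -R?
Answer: -103653/2 ≈ -51827.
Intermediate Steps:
q(R) = R/3 (q(R) = -(-1)*R/3 = R/3)
Z = 33
C(l) = 0
m(U, Y) = 0 (m(U, Y) = (⅓)*0 = 0)
d(p, u) = 33*u/2 (d(p, u) = (33*u)/2 = 33*u/2)
d(9 + m(C(-5), -1), 9)*(-349) = ((33/2)*9)*(-349) = (297/2)*(-349) = -103653/2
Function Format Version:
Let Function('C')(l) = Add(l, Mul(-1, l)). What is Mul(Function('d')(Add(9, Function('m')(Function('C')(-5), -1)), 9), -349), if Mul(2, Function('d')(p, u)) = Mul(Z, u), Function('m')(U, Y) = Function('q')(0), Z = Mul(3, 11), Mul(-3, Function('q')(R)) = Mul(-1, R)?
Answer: Rational(-103653, 2) ≈ -51827.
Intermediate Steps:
Function('q')(R) = Mul(Rational(1, 3), R) (Function('q')(R) = Mul(Rational(-1, 3), Mul(-1, R)) = Mul(Rational(1, 3), R))
Z = 33
Function('C')(l) = 0
Function('m')(U, Y) = 0 (Function('m')(U, Y) = Mul(Rational(1, 3), 0) = 0)
Function('d')(p, u) = Mul(Rational(33, 2), u) (Function('d')(p, u) = Mul(Rational(1, 2), Mul(33, u)) = Mul(Rational(33, 2), u))
Mul(Function('d')(Add(9, Function('m')(Function('C')(-5), -1)), 9), -349) = Mul(Mul(Rational(33, 2), 9), -349) = Mul(Rational(297, 2), -349) = Rational(-103653, 2)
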